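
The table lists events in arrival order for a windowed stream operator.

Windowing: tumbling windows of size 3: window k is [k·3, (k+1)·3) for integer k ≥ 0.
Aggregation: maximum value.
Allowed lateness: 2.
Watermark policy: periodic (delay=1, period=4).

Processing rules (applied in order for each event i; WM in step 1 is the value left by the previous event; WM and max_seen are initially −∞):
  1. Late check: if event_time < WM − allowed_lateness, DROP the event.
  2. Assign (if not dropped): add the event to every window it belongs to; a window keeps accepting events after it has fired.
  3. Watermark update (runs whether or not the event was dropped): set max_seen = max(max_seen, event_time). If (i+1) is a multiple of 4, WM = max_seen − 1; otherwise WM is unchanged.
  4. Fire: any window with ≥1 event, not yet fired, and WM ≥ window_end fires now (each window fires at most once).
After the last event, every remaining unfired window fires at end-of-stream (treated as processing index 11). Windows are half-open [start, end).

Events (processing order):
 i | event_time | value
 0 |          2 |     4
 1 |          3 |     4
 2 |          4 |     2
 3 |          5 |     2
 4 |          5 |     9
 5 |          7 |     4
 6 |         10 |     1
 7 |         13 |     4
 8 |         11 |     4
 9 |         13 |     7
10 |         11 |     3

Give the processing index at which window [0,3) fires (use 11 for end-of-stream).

i=0 t=2 v=4: → [0,3); WM=−∞
i=1 t=3 v=4: → [3,6); WM=−∞
i=2 t=4 v=2: → [3,6); WM=−∞
i=3 t=5 v=2: → [3,6); WM=4; [0,3) fires=4
i=4 t=5 v=9: → [3,6); WM=4
i=5 t=7 v=4: → [6,9); WM=4
i=6 t=10 v=1: → [9,12); WM=4
i=7 t=13 v=4: → [12,15); WM=12; [3,6) fires=9 [6,9) fires=4 [9,12) fires=1
i=8 t=11 v=4: → [9,12); WM=12
i=9 t=13 v=7: → [12,15); WM=12
i=10 t=11 v=3: → [9,12); WM=12

3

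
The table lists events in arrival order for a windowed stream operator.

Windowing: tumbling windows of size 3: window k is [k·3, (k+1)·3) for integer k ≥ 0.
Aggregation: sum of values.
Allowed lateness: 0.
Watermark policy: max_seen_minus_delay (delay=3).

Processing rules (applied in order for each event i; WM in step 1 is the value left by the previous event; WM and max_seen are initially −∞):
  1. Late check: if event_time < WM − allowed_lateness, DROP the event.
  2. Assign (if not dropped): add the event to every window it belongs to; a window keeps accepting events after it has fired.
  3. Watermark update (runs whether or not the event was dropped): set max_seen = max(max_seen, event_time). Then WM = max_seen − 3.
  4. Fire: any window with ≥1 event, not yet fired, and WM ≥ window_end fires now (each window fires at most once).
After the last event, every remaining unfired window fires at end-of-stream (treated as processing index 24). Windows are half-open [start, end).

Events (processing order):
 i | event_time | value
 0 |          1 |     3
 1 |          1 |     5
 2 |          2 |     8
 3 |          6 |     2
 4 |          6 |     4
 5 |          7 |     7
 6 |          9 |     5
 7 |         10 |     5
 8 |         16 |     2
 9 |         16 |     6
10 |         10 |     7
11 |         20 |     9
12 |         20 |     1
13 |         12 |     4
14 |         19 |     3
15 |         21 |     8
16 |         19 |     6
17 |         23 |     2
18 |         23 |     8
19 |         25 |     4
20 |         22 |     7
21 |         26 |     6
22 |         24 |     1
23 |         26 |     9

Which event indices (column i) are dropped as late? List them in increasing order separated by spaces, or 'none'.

i=0 t=1 v=3: → [0,3); WM=-2
i=1 t=1 v=5: → [0,3); WM=-2
i=2 t=2 v=8: → [0,3); WM=-1
i=3 t=6 v=2: → [6,9); WM=3; [0,3) fires=16
i=4 t=6 v=4: → [6,9); WM=3
i=5 t=7 v=7: → [6,9); WM=4
i=6 t=9 v=5: → [9,12); WM=6
i=7 t=10 v=5: → [9,12); WM=7
i=8 t=16 v=2: → [15,18); WM=13; [6,9) fires=13 [9,12) fires=10
i=9 t=16 v=6: → [15,18); WM=13
i=10 t=10 v=7: DROP (t<13-0); WM=13
i=11 t=20 v=9: → [18,21); WM=17
i=12 t=20 v=1: → [18,21); WM=17
i=13 t=12 v=4: DROP (t<17-0); WM=17
i=14 t=19 v=3: → [18,21); WM=17
i=15 t=21 v=8: → [21,24); WM=18; [15,18) fires=8
i=16 t=19 v=6: → [18,21); WM=18
i=17 t=23 v=2: → [21,24); WM=20
i=18 t=23 v=8: → [21,24); WM=20
i=19 t=25 v=4: → [24,27); WM=22; [18,21) fires=19
i=20 t=22 v=7: → [21,24); WM=22
i=21 t=26 v=6: → [24,27); WM=23
i=22 t=24 v=1: → [24,27); WM=23
i=23 t=26 v=9: → [24,27); WM=23

10 13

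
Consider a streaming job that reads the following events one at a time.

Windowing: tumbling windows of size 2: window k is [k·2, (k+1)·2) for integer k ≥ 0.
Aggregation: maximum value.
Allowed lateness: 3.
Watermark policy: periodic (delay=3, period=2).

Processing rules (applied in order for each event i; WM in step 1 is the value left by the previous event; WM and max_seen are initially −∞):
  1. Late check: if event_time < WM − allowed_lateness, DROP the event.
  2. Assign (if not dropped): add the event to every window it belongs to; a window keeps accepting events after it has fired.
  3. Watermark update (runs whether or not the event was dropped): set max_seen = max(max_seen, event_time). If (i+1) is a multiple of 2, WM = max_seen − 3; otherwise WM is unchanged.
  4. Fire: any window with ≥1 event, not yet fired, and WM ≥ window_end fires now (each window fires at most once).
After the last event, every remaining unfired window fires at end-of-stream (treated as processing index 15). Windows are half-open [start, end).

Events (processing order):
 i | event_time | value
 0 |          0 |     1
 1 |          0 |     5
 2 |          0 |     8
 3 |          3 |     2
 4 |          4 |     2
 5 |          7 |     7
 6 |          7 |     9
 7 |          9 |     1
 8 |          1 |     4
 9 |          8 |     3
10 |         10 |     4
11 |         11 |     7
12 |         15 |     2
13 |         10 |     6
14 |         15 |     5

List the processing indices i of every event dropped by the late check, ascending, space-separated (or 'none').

8

i=0 t=0 v=1: → [0,2); WM=−∞
i=1 t=0 v=5: → [0,2); WM=-3
i=2 t=0 v=8: → [0,2); WM=-3
i=3 t=3 v=2: → [2,4); WM=0
i=4 t=4 v=2: → [4,6); WM=0
i=5 t=7 v=7: → [6,8); WM=4; [0,2) fires=8 [2,4) fires=2
i=6 t=7 v=9: → [6,8); WM=4
i=7 t=9 v=1: → [8,10); WM=6; [4,6) fires=2
i=8 t=1 v=4: DROP (t<6-3); WM=6
i=9 t=8 v=3: → [8,10); WM=6
i=10 t=10 v=4: → [10,12); WM=6
i=11 t=11 v=7: → [10,12); WM=8; [6,8) fires=9
i=12 t=15 v=2: → [14,16); WM=8
i=13 t=10 v=6: → [10,12); WM=12; [8,10) fires=3 [10,12) fires=7
i=14 t=15 v=5: → [14,16); WM=12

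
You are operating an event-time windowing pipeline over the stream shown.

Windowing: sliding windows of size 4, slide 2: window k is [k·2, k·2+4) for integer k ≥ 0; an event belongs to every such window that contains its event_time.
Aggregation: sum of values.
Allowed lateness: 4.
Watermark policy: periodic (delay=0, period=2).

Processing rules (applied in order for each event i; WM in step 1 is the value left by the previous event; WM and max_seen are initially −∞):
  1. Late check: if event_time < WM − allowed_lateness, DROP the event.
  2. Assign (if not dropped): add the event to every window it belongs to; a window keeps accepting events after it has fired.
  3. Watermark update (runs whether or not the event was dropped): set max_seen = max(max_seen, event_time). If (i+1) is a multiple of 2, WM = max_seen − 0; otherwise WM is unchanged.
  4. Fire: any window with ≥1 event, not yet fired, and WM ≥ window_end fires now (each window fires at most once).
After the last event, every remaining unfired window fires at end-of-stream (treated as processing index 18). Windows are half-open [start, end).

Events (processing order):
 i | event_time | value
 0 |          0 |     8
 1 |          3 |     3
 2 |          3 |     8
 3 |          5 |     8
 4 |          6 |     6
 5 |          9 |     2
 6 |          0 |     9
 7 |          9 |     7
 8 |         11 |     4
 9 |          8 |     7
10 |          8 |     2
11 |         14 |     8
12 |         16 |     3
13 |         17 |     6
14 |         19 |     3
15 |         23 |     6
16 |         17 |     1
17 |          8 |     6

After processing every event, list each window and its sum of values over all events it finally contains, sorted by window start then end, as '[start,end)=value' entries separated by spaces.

[0,4)=19 [2,6)=19 [4,8)=14 [6,10)=24 [8,12)=22 [10,14)=4 [12,16)=8 [14,18)=17 [16,20)=12 [18,22)=3 [20,24)=6 [22,26)=6

i=0 t=0 v=8: → [0,4); WM=−∞
i=1 t=3 v=3: → [2,6),[0,4); WM=3
i=2 t=3 v=8: → [2,6),[0,4); WM=3
i=3 t=5 v=8: → [4,8),[2,6); WM=5; [0,4) fires=19
i=4 t=6 v=6: → [6,10),[4,8); WM=5
i=5 t=9 v=2: → [8,12),[6,10); WM=9; [2,6) fires=19 [4,8) fires=14
i=6 t=0 v=9: DROP (t<9-4); WM=9
i=7 t=9 v=7: → [8,12),[6,10); WM=9
i=8 t=11 v=4: → [10,14),[8,12); WM=9
i=9 t=8 v=7: → [8,12),[6,10); WM=11; [6,10) fires=22
i=10 t=8 v=2: → [8,12),[6,10); WM=11
i=11 t=14 v=8: → [14,18),[12,16); WM=14; [8,12) fires=22 [10,14) fires=4
i=12 t=16 v=3: → [16,20),[14,18); WM=14
i=13 t=17 v=6: → [16,20),[14,18); WM=17; [12,16) fires=8
i=14 t=19 v=3: → [18,22),[16,20); WM=17
i=15 t=23 v=6: → [22,26),[20,24); WM=23; [14,18) fires=17 [16,20) fires=12 [18,22) fires=3
i=16 t=17 v=1: DROP (t<23-4); WM=23
i=17 t=8 v=6: DROP (t<23-4); WM=23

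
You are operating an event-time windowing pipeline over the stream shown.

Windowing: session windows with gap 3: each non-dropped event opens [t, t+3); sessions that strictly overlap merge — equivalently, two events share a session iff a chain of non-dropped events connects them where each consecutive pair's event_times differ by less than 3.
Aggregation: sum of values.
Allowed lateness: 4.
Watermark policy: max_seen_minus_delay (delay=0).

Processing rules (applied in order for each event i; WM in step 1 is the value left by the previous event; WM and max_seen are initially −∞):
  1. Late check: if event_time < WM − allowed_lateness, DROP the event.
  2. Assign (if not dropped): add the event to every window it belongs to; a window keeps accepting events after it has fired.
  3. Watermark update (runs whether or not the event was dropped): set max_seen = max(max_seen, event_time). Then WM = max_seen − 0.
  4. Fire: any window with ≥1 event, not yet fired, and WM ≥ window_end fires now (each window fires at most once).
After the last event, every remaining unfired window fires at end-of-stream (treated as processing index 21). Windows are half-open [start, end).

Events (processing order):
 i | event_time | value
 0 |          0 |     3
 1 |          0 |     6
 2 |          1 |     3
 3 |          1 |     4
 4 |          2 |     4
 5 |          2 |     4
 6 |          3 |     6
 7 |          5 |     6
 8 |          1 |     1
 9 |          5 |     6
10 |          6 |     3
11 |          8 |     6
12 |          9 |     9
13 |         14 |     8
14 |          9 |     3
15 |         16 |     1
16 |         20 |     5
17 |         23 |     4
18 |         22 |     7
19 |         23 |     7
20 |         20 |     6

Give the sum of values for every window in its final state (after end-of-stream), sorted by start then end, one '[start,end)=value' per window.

[0,12)=61 [14,19)=9 [20,26)=29

i=0 t=0 v=3: → [0,3); WM=0
i=1 t=0 v=6: → [0,3); WM=0
i=2 t=1 v=3: → [0,4); WM=1
i=3 t=1 v=4: → [0,4); WM=1
i=4 t=2 v=4: → [0,5); WM=2
i=5 t=2 v=4: → [0,5); WM=2
i=6 t=3 v=6: → [0,6); WM=3
i=7 t=5 v=6: → [0,8); WM=5
i=8 t=1 v=1: → [0,8); WM=5
i=9 t=5 v=6: → [0,8); WM=5
i=10 t=6 v=3: → [0,9); WM=6
i=11 t=8 v=6: → [0,11); WM=8
i=12 t=9 v=9: → [0,12); WM=9
i=13 t=14 v=8: → [14,17); WM=14
i=14 t=9 v=3: DROP (t<14-4); WM=14
i=15 t=16 v=1: → [14,19); WM=16
i=16 t=20 v=5: → [20,23); WM=20
i=17 t=23 v=4: → [23,26); WM=23
i=18 t=22 v=7: → [20,26); WM=23
i=19 t=23 v=7: → [20,26); WM=23
i=20 t=20 v=6: → [20,26); WM=23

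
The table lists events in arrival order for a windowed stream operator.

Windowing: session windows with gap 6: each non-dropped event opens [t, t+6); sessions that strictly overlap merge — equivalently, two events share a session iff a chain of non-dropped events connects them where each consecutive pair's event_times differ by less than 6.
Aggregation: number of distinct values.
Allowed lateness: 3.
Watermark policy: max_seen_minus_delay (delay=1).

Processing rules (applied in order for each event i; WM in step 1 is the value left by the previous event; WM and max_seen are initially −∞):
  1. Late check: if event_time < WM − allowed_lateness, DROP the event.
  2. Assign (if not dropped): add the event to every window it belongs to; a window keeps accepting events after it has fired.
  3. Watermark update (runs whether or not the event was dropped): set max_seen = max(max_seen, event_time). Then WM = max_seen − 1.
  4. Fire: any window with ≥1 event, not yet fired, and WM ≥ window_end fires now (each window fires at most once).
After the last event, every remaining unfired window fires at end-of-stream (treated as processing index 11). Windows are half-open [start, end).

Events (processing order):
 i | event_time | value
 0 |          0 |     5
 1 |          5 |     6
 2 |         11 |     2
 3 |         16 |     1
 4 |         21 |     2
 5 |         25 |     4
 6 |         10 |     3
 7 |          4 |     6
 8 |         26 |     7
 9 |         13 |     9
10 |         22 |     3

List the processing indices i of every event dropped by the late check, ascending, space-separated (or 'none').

6 7 9

i=0 t=0 v=5: → [0,6); WM=-1
i=1 t=5 v=6: → [0,11); WM=4
i=2 t=11 v=2: → [11,17); WM=10
i=3 t=16 v=1: → [11,22); WM=15
i=4 t=21 v=2: → [11,27); WM=20
i=5 t=25 v=4: → [11,31); WM=24
i=6 t=10 v=3: DROP (t<24-3); WM=24
i=7 t=4 v=6: DROP (t<24-3); WM=24
i=8 t=26 v=7: → [11,32); WM=25
i=9 t=13 v=9: DROP (t<25-3); WM=25
i=10 t=22 v=3: → [11,32); WM=25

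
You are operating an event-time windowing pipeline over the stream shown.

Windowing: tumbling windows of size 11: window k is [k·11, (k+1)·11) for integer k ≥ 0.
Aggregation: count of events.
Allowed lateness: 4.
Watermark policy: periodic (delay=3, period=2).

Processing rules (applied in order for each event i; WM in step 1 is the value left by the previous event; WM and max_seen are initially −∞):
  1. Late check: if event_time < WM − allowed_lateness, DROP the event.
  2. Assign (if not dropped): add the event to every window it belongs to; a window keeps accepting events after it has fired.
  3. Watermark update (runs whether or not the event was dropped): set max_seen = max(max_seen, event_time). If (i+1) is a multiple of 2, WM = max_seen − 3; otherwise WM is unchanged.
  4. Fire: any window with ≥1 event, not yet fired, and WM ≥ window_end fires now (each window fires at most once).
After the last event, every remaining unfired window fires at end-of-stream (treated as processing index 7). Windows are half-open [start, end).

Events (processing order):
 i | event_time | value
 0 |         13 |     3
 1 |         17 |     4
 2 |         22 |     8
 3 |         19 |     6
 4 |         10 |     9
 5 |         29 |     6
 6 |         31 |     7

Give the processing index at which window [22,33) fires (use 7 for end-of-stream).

7

i=0 t=13 v=3: → [11,22); WM=−∞
i=1 t=17 v=4: → [11,22); WM=14
i=2 t=22 v=8: → [22,33); WM=14
i=3 t=19 v=6: → [11,22); WM=19
i=4 t=10 v=9: DROP (t<19-4); WM=19
i=5 t=29 v=6: → [22,33); WM=26; [11,22) fires=3
i=6 t=31 v=7: → [22,33); WM=26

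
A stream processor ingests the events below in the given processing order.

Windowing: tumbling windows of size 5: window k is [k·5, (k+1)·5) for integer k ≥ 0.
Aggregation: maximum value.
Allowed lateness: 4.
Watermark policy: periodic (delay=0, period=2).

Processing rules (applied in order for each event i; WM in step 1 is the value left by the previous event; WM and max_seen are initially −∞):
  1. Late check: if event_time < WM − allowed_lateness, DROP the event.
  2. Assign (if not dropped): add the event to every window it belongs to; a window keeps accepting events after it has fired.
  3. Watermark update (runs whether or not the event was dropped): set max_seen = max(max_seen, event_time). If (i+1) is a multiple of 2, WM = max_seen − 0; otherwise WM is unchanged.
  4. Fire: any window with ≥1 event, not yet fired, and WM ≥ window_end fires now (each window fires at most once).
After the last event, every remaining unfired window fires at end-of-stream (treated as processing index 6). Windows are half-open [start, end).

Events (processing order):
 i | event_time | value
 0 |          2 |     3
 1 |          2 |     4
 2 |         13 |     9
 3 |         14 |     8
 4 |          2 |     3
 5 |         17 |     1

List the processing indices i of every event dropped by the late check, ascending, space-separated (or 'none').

i=0 t=2 v=3: → [0,5); WM=−∞
i=1 t=2 v=4: → [0,5); WM=2
i=2 t=13 v=9: → [10,15); WM=2
i=3 t=14 v=8: → [10,15); WM=14; [0,5) fires=4
i=4 t=2 v=3: DROP (t<14-4); WM=14
i=5 t=17 v=1: → [15,20); WM=17; [10,15) fires=9

4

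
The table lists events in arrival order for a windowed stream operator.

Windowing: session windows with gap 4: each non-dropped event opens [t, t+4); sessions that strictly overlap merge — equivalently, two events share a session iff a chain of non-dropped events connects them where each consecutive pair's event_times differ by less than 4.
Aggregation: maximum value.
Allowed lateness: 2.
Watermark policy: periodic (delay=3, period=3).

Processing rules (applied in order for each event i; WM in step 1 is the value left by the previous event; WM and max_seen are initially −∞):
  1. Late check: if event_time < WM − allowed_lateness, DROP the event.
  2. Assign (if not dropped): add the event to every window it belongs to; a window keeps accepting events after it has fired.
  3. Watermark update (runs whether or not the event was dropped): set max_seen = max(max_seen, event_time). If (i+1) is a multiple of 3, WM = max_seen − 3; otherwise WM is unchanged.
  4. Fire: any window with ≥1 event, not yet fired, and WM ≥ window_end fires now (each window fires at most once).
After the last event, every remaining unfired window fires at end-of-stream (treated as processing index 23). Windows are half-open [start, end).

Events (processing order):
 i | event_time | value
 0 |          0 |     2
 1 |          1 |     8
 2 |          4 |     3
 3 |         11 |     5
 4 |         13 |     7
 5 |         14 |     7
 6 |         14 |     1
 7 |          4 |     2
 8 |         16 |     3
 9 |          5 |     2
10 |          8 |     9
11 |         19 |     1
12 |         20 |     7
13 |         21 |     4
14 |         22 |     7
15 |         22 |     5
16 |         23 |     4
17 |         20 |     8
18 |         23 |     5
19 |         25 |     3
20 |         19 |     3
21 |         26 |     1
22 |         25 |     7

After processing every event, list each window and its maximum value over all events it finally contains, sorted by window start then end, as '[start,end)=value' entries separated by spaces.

[0,8)=8 [11,30)=8

i=0 t=0 v=2: → [0,4); WM=−∞
i=1 t=1 v=8: → [0,5); WM=−∞
i=2 t=4 v=3: → [0,8); WM=1
i=3 t=11 v=5: → [11,15); WM=1
i=4 t=13 v=7: → [11,17); WM=1
i=5 t=14 v=7: → [11,18); WM=11
i=6 t=14 v=1: → [11,18); WM=11
i=7 t=4 v=2: DROP (t<11-2); WM=11
i=8 t=16 v=3: → [11,20); WM=13
i=9 t=5 v=2: DROP (t<13-2); WM=13
i=10 t=8 v=9: DROP (t<13-2); WM=13
i=11 t=19 v=1: → [11,23); WM=16
i=12 t=20 v=7: → [11,24); WM=16
i=13 t=21 v=4: → [11,25); WM=16
i=14 t=22 v=7: → [11,26); WM=19
i=15 t=22 v=5: → [11,26); WM=19
i=16 t=23 v=4: → [11,27); WM=19
i=17 t=20 v=8: → [11,27); WM=20
i=18 t=23 v=5: → [11,27); WM=20
i=19 t=25 v=3: → [11,29); WM=20
i=20 t=19 v=3: → [11,29); WM=22
i=21 t=26 v=1: → [11,30); WM=22
i=22 t=25 v=7: → [11,30); WM=22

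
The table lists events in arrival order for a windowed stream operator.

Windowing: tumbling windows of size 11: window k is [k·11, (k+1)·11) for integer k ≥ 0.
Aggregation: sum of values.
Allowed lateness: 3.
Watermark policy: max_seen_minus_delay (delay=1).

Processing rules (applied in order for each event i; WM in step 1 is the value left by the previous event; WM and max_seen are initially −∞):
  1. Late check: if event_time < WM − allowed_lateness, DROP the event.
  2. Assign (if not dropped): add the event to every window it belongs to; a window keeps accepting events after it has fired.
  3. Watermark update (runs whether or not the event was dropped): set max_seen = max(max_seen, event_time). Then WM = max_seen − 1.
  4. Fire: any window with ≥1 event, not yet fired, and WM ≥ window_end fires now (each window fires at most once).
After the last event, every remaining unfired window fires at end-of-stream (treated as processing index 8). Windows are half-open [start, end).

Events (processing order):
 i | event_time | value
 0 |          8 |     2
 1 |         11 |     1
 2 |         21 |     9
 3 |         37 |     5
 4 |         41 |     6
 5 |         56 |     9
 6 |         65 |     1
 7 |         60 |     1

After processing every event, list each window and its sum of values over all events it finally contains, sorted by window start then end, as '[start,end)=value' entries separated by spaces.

[0,11)=2 [11,22)=10 [33,44)=11 [55,66)=10

i=0 t=8 v=2: → [0,11); WM=7
i=1 t=11 v=1: → [11,22); WM=10
i=2 t=21 v=9: → [11,22); WM=20; [0,11) fires=2
i=3 t=37 v=5: → [33,44); WM=36; [11,22) fires=10
i=4 t=41 v=6: → [33,44); WM=40
i=5 t=56 v=9: → [55,66); WM=55; [33,44) fires=11
i=6 t=65 v=1: → [55,66); WM=64
i=7 t=60 v=1: DROP (t<64-3); WM=64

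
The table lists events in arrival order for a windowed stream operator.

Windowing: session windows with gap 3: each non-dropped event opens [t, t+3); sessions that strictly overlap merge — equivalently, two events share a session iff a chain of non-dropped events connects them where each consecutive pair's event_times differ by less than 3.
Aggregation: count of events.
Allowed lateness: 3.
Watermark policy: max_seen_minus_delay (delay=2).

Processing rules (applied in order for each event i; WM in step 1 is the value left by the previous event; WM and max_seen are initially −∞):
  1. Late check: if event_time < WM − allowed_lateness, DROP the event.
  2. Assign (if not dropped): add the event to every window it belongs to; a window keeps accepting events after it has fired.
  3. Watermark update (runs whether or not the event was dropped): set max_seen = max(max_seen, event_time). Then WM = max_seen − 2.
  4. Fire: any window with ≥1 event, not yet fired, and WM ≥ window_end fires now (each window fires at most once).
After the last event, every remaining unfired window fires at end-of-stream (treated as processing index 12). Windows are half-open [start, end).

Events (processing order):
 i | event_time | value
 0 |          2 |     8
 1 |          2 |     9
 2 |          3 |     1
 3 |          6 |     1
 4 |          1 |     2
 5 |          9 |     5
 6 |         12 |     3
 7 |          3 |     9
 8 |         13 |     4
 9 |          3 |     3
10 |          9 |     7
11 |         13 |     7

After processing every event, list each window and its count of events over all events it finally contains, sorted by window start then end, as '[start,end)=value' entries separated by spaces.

i=0 t=2 v=8: → [2,5); WM=0
i=1 t=2 v=9: → [2,5); WM=0
i=2 t=3 v=1: → [2,6); WM=1
i=3 t=6 v=1: → [6,9); WM=4
i=4 t=1 v=2: → [1,6); WM=4
i=5 t=9 v=5: → [9,12); WM=7
i=6 t=12 v=3: → [12,15); WM=10
i=7 t=3 v=9: DROP (t<10-3); WM=10
i=8 t=13 v=4: → [12,16); WM=11
i=9 t=3 v=3: DROP (t<11-3); WM=11
i=10 t=9 v=7: → [9,12); WM=11
i=11 t=13 v=7: → [12,16); WM=11

[1,6)=4 [6,9)=1 [9,12)=2 [12,16)=3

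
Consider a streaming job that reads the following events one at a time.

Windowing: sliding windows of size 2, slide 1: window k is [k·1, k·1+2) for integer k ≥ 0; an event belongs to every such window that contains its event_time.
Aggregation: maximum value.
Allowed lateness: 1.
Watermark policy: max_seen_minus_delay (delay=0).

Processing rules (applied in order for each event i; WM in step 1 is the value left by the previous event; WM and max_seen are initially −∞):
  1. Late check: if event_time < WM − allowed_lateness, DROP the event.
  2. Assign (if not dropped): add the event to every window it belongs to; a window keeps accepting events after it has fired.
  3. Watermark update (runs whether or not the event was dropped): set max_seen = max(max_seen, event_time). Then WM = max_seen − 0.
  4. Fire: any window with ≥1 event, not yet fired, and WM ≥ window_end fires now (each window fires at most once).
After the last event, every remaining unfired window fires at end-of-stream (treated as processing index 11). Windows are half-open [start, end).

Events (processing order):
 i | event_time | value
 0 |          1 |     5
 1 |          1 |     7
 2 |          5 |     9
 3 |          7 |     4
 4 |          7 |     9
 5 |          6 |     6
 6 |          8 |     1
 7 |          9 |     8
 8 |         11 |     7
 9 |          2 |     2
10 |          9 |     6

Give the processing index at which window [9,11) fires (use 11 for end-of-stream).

8

i=0 t=1 v=5: → [1,3),[0,2); WM=1
i=1 t=1 v=7: → [1,3),[0,2); WM=1
i=2 t=5 v=9: → [5,7),[4,6); WM=5; [0,2) fires=7 [1,3) fires=7
i=3 t=7 v=4: → [7,9),[6,8); WM=7; [4,6) fires=9 [5,7) fires=9
i=4 t=7 v=9: → [7,9),[6,8); WM=7
i=5 t=6 v=6: → [6,8),[5,7); WM=7
i=6 t=8 v=1: → [8,10),[7,9); WM=8; [6,8) fires=9
i=7 t=9 v=8: → [9,11),[8,10); WM=9; [7,9) fires=9
i=8 t=11 v=7: → [11,13),[10,12); WM=11; [8,10) fires=8 [9,11) fires=8
i=9 t=2 v=2: DROP (t<11-1); WM=11
i=10 t=9 v=6: DROP (t<11-1); WM=11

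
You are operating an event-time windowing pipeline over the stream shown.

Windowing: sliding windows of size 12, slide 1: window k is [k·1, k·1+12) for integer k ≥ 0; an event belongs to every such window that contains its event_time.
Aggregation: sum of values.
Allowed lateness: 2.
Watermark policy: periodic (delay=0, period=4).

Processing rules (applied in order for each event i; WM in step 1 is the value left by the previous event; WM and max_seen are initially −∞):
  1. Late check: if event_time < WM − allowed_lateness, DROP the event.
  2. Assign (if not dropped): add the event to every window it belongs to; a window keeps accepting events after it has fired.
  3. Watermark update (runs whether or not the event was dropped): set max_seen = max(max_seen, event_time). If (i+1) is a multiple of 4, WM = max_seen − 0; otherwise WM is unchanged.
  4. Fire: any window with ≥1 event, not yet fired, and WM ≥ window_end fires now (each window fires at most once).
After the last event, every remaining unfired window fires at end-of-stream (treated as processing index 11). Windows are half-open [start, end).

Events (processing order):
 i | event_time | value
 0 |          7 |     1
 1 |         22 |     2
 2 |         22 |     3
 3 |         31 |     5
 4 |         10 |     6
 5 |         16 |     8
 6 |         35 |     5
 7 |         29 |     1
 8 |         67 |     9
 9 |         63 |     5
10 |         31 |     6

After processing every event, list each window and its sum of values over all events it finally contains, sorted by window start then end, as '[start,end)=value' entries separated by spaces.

[0,12)=1 [1,13)=1 [2,14)=1 [3,15)=1 [4,16)=1 [5,17)=1 [6,18)=1 [7,19)=1 [11,23)=5 [12,24)=5 [13,25)=5 [14,26)=5 [15,27)=5 [16,28)=5 [17,29)=5 [18,30)=6 [19,31)=6 [20,32)=11 [21,33)=11 [22,34)=11 [23,35)=6 [24,36)=11 [25,37)=11 [26,38)=11 [27,39)=11 [28,40)=11 [29,41)=11 [30,42)=10 [31,43)=10 [32,44)=5 [33,45)=5 [34,46)=5 [35,47)=5 [52,64)=5 [53,65)=5 [54,66)=5 [55,67)=5 [56,68)=14 [57,69)=14 [58,70)=14 [59,71)=14 [60,72)=14 [61,73)=14 [62,74)=14 [63,75)=14 [64,76)=9 [65,77)=9 [66,78)=9 [67,79)=9

i=0 t=7 v=1: → [7,19),[6,18),[5,17),[4,16),[3,15),[2,14),[1,13),[0,12); WM=−∞
i=1 t=22 v=2: → [22,34),[21,33),[20,32),[19,31),[18,30),[17,29),[16,28),[15,27),[14,26),[13,25),[12,24),[11,23); WM=−∞
i=2 t=22 v=3: → [22,34),[21,33),[20,32),[19,31),[18,30),[17,29),[16,28),[15,27),[14,26),[13,25),[12,24),[11,23); WM=−∞
i=3 t=31 v=5: → [31,43),[30,42),[29,41),[28,40),[27,39),[26,38),[25,37),[24,36),[23,35),[22,34),[21,33),[20,32); WM=31; [0,12) fires=1 [1,13) fires=1 [2,14) fires=1 [3,15) fires=1 [4,16) fires=1 [5,17) fires=1 [6,18) fires=1 [7,19) fires=1 [11,23) fires=5 [12,24) fires=5 [13,25) fires=5 [14,26) fires=5 [15,27) fires=5 [16,28) fires=5 [17,29) fires=5 [18,30) fires=5 [19,31) fires=5
i=4 t=10 v=6: DROP (t<31-2); WM=31
i=5 t=16 v=8: DROP (t<31-2); WM=31
i=6 t=35 v=5: → [35,47),[34,46),[33,45),[32,44),[31,43),[30,42),[29,41),[28,40),[27,39),[26,38),[25,37),[24,36); WM=31
i=7 t=29 v=1: → [29,41),[28,40),[27,39),[26,38),[25,37),[24,36),[23,35),[22,34),[21,33),[20,32),[19,31),[18,30); WM=35; [20,32) fires=11 [21,33) fires=11 [22,34) fires=11 [23,35) fires=6
i=8 t=67 v=9: → [67,79),[66,78),[65,77),[64,76),[63,75),[62,74),[61,73),[60,72),[59,71),[58,70),[57,69),[56,68); WM=35
i=9 t=63 v=5: → [63,75),[62,74),[61,73),[60,72),[59,71),[58,70),[57,69),[56,68),[55,67),[54,66),[53,65),[52,64); WM=35
i=10 t=31 v=6: DROP (t<35-2); WM=35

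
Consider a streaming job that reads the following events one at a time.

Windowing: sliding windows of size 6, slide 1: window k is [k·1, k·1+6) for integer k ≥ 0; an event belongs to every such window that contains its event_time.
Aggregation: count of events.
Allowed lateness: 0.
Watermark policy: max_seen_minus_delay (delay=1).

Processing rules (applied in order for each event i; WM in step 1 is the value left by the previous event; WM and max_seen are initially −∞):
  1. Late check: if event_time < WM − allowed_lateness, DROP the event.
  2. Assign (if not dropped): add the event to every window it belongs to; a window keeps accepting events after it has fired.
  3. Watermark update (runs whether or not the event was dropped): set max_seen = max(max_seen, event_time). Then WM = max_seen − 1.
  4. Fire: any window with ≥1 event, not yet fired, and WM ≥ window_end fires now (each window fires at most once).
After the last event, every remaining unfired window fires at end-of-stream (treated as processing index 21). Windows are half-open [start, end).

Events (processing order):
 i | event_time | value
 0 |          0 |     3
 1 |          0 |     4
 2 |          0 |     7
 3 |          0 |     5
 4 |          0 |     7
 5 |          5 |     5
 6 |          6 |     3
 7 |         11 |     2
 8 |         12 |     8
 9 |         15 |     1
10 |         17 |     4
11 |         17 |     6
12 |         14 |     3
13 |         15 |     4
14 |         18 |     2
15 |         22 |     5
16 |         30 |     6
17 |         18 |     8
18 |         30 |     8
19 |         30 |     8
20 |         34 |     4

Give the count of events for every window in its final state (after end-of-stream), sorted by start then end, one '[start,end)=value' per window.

[0,6)=6 [1,7)=2 [2,8)=2 [3,9)=2 [4,10)=2 [5,11)=2 [6,12)=2 [7,13)=2 [8,14)=2 [9,15)=2 [10,16)=3 [11,17)=3 [12,18)=4 [13,19)=4 [14,20)=4 [15,21)=4 [16,22)=3 [17,23)=4 [18,24)=2 [19,25)=1 [20,26)=1 [21,27)=1 [22,28)=1 [25,31)=3 [26,32)=3 [27,33)=3 [28,34)=3 [29,35)=4 [30,36)=4 [31,37)=1 [32,38)=1 [33,39)=1 [34,40)=1

i=0 t=0 v=3: → [0,6); WM=-1
i=1 t=0 v=4: → [0,6); WM=-1
i=2 t=0 v=7: → [0,6); WM=-1
i=3 t=0 v=5: → [0,6); WM=-1
i=4 t=0 v=7: → [0,6); WM=-1
i=5 t=5 v=5: → [5,11),[4,10),[3,9),[2,8),[1,7),[0,6); WM=4
i=6 t=6 v=3: → [6,12),[5,11),[4,10),[3,9),[2,8),[1,7); WM=5
i=7 t=11 v=2: → [11,17),[10,16),[9,15),[8,14),[7,13),[6,12); WM=10; [0,6) fires=6 [1,7) fires=2 [2,8) fires=2 [3,9) fires=2 [4,10) fires=2
i=8 t=12 v=8: → [12,18),[11,17),[10,16),[9,15),[8,14),[7,13); WM=11; [5,11) fires=2
i=9 t=15 v=1: → [15,21),[14,20),[13,19),[12,18),[11,17),[10,16); WM=14; [6,12) fires=2 [7,13) fires=2 [8,14) fires=2
i=10 t=17 v=4: → [17,23),[16,22),[15,21),[14,20),[13,19),[12,18); WM=16; [9,15) fires=2 [10,16) fires=3
i=11 t=17 v=6: → [17,23),[16,22),[15,21),[14,20),[13,19),[12,18); WM=16
i=12 t=14 v=3: DROP (t<16-0); WM=16
i=13 t=15 v=4: DROP (t<16-0); WM=16
i=14 t=18 v=2: → [18,24),[17,23),[16,22),[15,21),[14,20),[13,19); WM=17; [11,17) fires=3
i=15 t=22 v=5: → [22,28),[21,27),[20,26),[19,25),[18,24),[17,23); WM=21; [12,18) fires=4 [13,19) fires=4 [14,20) fires=4 [15,21) fires=4
i=16 t=30 v=6: → [30,36),[29,35),[28,34),[27,33),[26,32),[25,31); WM=29; [16,22) fires=3 [17,23) fires=4 [18,24) fires=2 [19,25) fires=1 [20,26) fires=1 [21,27) fires=1 [22,28) fires=1
i=17 t=18 v=8: DROP (t<29-0); WM=29
i=18 t=30 v=8: → [30,36),[29,35),[28,34),[27,33),[26,32),[25,31); WM=29
i=19 t=30 v=8: → [30,36),[29,35),[28,34),[27,33),[26,32),[25,31); WM=29
i=20 t=34 v=4: → [34,40),[33,39),[32,38),[31,37),[30,36),[29,35); WM=33; [25,31) fires=3 [26,32) fires=3 [27,33) fires=3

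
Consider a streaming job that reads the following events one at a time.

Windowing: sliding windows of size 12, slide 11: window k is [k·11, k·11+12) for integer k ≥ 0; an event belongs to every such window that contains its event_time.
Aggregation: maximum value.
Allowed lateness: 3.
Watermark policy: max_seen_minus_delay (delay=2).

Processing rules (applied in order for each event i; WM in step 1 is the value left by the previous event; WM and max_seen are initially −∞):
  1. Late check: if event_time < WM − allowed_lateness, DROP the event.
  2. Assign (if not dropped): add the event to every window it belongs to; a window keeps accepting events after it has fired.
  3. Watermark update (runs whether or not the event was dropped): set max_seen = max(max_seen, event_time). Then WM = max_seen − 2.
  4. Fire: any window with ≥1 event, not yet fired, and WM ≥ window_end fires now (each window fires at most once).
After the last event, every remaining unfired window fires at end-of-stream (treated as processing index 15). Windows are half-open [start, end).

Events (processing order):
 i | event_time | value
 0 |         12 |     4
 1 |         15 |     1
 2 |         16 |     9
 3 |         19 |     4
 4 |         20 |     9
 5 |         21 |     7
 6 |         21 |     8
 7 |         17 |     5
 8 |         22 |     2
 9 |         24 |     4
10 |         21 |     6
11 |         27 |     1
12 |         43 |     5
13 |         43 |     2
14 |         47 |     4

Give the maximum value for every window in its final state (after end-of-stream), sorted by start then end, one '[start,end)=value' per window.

[11,23)=9 [22,34)=4 [33,45)=5 [44,56)=4

i=0 t=12 v=4: → [11,23); WM=10
i=1 t=15 v=1: → [11,23); WM=13
i=2 t=16 v=9: → [11,23); WM=14
i=3 t=19 v=4: → [11,23); WM=17
i=4 t=20 v=9: → [11,23); WM=18
i=5 t=21 v=7: → [11,23); WM=19
i=6 t=21 v=8: → [11,23); WM=19
i=7 t=17 v=5: → [11,23); WM=19
i=8 t=22 v=2: → [22,34),[11,23); WM=20
i=9 t=24 v=4: → [22,34); WM=22
i=10 t=21 v=6: → [11,23); WM=22
i=11 t=27 v=1: → [22,34); WM=25; [11,23) fires=9
i=12 t=43 v=5: → [33,45); WM=41; [22,34) fires=4
i=13 t=43 v=2: → [33,45); WM=41
i=14 t=47 v=4: → [44,56); WM=45; [33,45) fires=5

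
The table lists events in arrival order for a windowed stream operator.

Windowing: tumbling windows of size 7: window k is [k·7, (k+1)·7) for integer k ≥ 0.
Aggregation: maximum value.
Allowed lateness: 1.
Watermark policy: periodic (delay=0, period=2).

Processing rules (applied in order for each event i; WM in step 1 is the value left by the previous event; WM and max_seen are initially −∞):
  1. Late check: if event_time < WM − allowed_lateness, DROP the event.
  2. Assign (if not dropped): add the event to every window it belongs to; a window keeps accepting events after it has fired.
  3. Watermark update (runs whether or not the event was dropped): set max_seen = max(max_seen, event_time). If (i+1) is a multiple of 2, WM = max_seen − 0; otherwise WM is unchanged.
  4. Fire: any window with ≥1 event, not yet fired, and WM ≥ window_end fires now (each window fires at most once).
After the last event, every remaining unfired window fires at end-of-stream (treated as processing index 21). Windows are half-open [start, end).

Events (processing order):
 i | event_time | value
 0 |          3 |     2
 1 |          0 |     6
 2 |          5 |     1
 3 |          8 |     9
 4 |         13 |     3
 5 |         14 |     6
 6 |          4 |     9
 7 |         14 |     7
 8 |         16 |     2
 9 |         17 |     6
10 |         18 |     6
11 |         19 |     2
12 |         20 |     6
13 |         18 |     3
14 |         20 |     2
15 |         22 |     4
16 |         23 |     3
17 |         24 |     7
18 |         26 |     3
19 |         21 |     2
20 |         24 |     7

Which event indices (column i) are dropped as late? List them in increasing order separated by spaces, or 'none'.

6 19 20

i=0 t=3 v=2: → [0,7); WM=−∞
i=1 t=0 v=6: → [0,7); WM=3
i=2 t=5 v=1: → [0,7); WM=3
i=3 t=8 v=9: → [7,14); WM=8; [0,7) fires=6
i=4 t=13 v=3: → [7,14); WM=8
i=5 t=14 v=6: → [14,21); WM=14; [7,14) fires=9
i=6 t=4 v=9: DROP (t<14-1); WM=14
i=7 t=14 v=7: → [14,21); WM=14
i=8 t=16 v=2: → [14,21); WM=14
i=9 t=17 v=6: → [14,21); WM=17
i=10 t=18 v=6: → [14,21); WM=17
i=11 t=19 v=2: → [14,21); WM=19
i=12 t=20 v=6: → [14,21); WM=19
i=13 t=18 v=3: → [14,21); WM=20
i=14 t=20 v=2: → [14,21); WM=20
i=15 t=22 v=4: → [21,28); WM=22; [14,21) fires=7
i=16 t=23 v=3: → [21,28); WM=22
i=17 t=24 v=7: → [21,28); WM=24
i=18 t=26 v=3: → [21,28); WM=24
i=19 t=21 v=2: DROP (t<24-1); WM=26
i=20 t=24 v=7: DROP (t<26-1); WM=26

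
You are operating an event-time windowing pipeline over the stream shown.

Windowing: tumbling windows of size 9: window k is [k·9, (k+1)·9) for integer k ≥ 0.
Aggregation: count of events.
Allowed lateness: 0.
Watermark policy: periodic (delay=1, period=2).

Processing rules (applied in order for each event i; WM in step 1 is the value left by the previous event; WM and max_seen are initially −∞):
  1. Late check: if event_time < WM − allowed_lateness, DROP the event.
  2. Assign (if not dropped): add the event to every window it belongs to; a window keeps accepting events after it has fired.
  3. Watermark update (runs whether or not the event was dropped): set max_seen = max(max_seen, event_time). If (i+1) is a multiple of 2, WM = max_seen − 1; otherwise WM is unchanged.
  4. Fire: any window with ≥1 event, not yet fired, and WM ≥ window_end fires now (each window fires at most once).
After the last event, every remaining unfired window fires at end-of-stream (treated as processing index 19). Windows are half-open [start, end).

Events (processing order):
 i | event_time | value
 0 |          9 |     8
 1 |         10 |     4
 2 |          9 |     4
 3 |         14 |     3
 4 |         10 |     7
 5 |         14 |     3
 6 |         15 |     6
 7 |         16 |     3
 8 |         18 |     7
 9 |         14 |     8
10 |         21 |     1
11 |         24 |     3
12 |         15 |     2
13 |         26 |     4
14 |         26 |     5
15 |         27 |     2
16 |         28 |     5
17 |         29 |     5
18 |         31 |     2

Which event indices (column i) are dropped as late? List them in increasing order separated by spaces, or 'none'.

4 9 12

i=0 t=9 v=8: → [9,18); WM=−∞
i=1 t=10 v=4: → [9,18); WM=9
i=2 t=9 v=4: → [9,18); WM=9
i=3 t=14 v=3: → [9,18); WM=13
i=4 t=10 v=7: DROP (t<13-0); WM=13
i=5 t=14 v=3: → [9,18); WM=13
i=6 t=15 v=6: → [9,18); WM=13
i=7 t=16 v=3: → [9,18); WM=15
i=8 t=18 v=7: → [18,27); WM=15
i=9 t=14 v=8: DROP (t<15-0); WM=17
i=10 t=21 v=1: → [18,27); WM=17
i=11 t=24 v=3: → [18,27); WM=23; [9,18) fires=7
i=12 t=15 v=2: DROP (t<23-0); WM=23
i=13 t=26 v=4: → [18,27); WM=25
i=14 t=26 v=5: → [18,27); WM=25
i=15 t=27 v=2: → [27,36); WM=26
i=16 t=28 v=5: → [27,36); WM=26
i=17 t=29 v=5: → [27,36); WM=28; [18,27) fires=5
i=18 t=31 v=2: → [27,36); WM=28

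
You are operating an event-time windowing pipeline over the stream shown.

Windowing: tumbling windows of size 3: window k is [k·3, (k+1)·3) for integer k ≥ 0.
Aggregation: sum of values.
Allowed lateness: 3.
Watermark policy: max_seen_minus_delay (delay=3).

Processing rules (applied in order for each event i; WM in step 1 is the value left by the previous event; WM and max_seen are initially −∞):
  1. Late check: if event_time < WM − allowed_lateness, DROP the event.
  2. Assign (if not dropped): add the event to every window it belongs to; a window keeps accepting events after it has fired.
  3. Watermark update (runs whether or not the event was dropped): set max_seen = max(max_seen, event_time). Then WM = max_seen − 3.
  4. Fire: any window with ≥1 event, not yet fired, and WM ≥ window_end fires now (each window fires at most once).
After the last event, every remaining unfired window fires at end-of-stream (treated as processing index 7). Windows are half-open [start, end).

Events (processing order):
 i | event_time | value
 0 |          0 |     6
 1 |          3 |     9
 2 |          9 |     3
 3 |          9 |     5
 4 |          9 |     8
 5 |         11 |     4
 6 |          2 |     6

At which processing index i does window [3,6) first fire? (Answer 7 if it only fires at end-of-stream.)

2

i=0 t=0 v=6: → [0,3); WM=-3
i=1 t=3 v=9: → [3,6); WM=0
i=2 t=9 v=3: → [9,12); WM=6; [0,3) fires=6 [3,6) fires=9
i=3 t=9 v=5: → [9,12); WM=6
i=4 t=9 v=8: → [9,12); WM=6
i=5 t=11 v=4: → [9,12); WM=8
i=6 t=2 v=6: DROP (t<8-3); WM=8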